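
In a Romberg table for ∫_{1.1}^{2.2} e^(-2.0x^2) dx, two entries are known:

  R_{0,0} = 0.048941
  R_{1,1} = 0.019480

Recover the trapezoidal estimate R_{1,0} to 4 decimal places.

0.0268

From R_{1,1} = (4·R_{1,0} − R_{0,0})/3, solve for R_{1,0}:
4·R_{1,0} = 3·0.019480 + 0.048941 = 0.107381
R_{1,0} = 0.026845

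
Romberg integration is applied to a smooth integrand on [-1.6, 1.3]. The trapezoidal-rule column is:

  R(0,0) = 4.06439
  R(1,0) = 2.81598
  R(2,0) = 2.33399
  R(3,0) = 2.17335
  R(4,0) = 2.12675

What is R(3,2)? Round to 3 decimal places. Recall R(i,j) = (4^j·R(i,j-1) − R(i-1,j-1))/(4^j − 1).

R(2,1) = 2.33399 + (2.33399 − 2.81598)/3 = 2.17333
R(3,1) = (4·2.17335 − 2.33399) / 3 = 2.11980
R(3,2) = 2.11980 + (2.11980 − 2.17333)/15 = 2.11623

2.116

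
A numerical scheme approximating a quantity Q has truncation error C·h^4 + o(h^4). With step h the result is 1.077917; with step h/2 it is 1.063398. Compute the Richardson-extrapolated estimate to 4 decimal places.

1.0624

Extrapolated value = (16·A(h/2) − A(h)) / (16 − 1)
= (16·1.063398 − 1.077917) / 15
= 15.936451 / 15 = 1.062430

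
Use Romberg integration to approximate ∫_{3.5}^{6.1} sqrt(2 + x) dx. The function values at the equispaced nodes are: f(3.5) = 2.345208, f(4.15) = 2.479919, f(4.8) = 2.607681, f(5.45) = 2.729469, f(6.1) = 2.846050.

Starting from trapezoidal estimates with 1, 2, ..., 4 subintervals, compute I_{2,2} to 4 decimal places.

I_{0,0} (trapezoid, 1 panel, h=2.6000): 6.748635
I_{1,0} (trapezoid, 2 panels, h=1.3000): 6.764303
I_{2,0} (trapezoid, 4 panels, h=0.6500): 6.768254
I_{1,1} = 6.764303 + (6.764303 − 6.748635)/3 = 6.769526
I_{2,1} = 6.768254 + (6.768254 − 6.764303)/3 = 6.769571
I_{2,2} = 6.769571 + (6.769571 − 6.769526)/15 = 6.769574

6.7696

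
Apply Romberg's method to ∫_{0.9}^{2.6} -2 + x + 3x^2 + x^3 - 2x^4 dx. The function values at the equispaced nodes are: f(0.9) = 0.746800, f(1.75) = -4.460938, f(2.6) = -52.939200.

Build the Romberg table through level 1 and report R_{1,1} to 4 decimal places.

-19.8436

R_{0,0} (trapezoid, 1 panel, h=1.7000): -44.363540
R_{1,0} (trapezoid, 2 panels, h=0.8500): -25.973567
R_{1,1} = -25.973567 + (-25.973567 − (-44.363540))/3 = -19.843576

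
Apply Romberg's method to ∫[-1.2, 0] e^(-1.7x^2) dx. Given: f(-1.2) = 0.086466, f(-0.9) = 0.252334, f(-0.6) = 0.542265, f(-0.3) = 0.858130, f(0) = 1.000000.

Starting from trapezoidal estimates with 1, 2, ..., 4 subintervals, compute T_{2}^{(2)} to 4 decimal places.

T_{0}^{(0)} (trapezoid, 1 panel, h=1.2000): 0.651880
T_{1}^{(0)} (trapezoid, 2 panels, h=0.6000): 0.651299
T_{2}^{(0)} (trapezoid, 4 panels, h=0.3000): 0.658789
T_{1}^{(1)} = 0.651299 + (0.651299 − 0.651880)/3 = 0.651105
T_{2}^{(1)} = 0.658789 + (0.658789 − 0.651299)/3 = 0.661286
T_{2}^{(2)} = 0.661286 + (0.661286 − 0.651105)/15 = 0.661965

0.6620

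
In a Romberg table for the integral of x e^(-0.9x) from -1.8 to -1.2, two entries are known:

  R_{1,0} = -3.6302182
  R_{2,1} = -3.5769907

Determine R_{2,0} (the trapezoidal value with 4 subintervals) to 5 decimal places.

-3.59030

From R_{2,1} = (4·R_{2,0} − R_{1,0})/3, solve for R_{2,0}:
4·R_{2,0} = 3·(-3.5769907) + (-3.6302182) = -14.3611903
R_{2,0} = -3.5902976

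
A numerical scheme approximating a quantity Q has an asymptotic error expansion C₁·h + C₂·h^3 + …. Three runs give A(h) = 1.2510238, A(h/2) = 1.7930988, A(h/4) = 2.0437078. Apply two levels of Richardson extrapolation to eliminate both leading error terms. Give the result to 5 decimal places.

2.28848

First eliminate the h term (factor 2^1 = 2):
  B₁ = (2·1.7930988 − 1.2510238)/1 = 2.3351738
  B₂ = (2·2.0437078 − 1.7930988)/1 = 2.2943168
Then eliminate the h^3 term (factor 2^3 = 8):
  (8·2.2943168 − 2.3351738)/7 = 2.2884801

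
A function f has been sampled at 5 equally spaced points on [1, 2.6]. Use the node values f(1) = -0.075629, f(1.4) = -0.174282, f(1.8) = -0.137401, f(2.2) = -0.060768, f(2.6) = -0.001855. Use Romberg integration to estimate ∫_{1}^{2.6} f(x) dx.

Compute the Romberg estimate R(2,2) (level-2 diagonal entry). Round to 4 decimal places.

-0.1727

R(0,0) (trapezoid, 1 panel, h=1.6000): -0.061987
R(1,0) (trapezoid, 2 panels, h=0.8000): -0.140914
R(2,0) (trapezoid, 4 panels, h=0.4000): -0.164477
R(1,1) = -0.140914 + (-0.140914 − (-0.061987))/3 = -0.167223
R(2,1) = -0.164477 + (-0.164477 − (-0.140914))/3 = -0.172331
R(2,2) = -0.172331 + (-0.172331 − (-0.167223))/15 = -0.172672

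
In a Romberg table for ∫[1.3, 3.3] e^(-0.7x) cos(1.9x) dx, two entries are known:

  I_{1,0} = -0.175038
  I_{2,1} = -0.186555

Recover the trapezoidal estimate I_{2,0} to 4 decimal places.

-0.1837

From I_{2,1} = (4·I_{2,0} − I_{1,0})/3, solve for I_{2,0}:
4·I_{2,0} = 3·(-0.186555) + (-0.175038) = -0.734703
I_{2,0} = -0.183676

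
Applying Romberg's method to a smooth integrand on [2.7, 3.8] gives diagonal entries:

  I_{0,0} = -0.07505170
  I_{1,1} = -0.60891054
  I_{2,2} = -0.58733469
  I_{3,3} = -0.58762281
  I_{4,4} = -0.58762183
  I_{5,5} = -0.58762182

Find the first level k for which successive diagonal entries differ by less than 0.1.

|I_{1,1} − I_{0,0}| = 0.53385884 ≥ 0.1
|I_{2,2} − I_{1,1}| = 0.02157585 < 0.1

k = 2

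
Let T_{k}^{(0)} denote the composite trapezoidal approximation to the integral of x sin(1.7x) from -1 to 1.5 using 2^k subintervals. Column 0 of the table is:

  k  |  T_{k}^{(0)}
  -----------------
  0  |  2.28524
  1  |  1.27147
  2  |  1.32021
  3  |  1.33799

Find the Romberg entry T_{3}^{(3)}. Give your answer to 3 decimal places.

Richardson extrapolation on the trapezoidal column (denominator 4−1=3):
T_{1}^{(1)} = (4·1.27147 − 2.28524) / 3 = 0.93355
T_{2}^{(1)} = (4·1.32021 − 1.27147) / 3 = 1.33646
T_{3}^{(1)} = (4·1.33799 − 1.32021) / 3 = 1.34392
T_{2}^{(2)} = 1.33646 + (1.33646 − 0.93355)/15 = 1.36332
T_{3}^{(2)} = (16·1.34392 − 1.33646) / 15 = 1.34442
T_{3}^{(3)} = 1.34442 + (1.34442 − 1.36332)/63 = 1.34412

1.344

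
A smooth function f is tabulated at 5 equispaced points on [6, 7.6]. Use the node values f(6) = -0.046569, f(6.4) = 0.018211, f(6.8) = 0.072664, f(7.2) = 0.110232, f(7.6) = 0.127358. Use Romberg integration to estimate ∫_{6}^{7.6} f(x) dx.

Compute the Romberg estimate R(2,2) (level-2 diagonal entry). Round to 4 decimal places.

0.0986

R(0,0) (trapezoid, 1 panel, h=1.6000): 0.064631
R(1,0) (trapezoid, 2 panels, h=0.8000): 0.090447
R(2,0) (trapezoid, 4 panels, h=0.4000): 0.096601
R(1,1) = 0.090447 + (0.090447 − 0.064631)/3 = 0.099052
R(2,1) = 0.096601 + (0.096601 − 0.090447)/3 = 0.098652
R(2,2) = 0.098652 + (0.098652 − 0.099052)/15 = 0.098625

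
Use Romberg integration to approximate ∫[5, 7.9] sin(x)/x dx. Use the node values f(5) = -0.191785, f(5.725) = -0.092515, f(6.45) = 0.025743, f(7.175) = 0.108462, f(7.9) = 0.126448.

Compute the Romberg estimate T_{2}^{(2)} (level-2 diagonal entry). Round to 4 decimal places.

0.0117

T_{0}^{(0)} (trapezoid, 1 panel, h=2.9000): -0.094739
T_{1}^{(0)} (trapezoid, 2 panels, h=1.4500): -0.010042
T_{2}^{(0)} (trapezoid, 4 panels, h=0.7250): 0.006541
T_{1}^{(1)} = -0.010042 + (-0.010042 − (-0.094739))/3 = 0.018190
T_{2}^{(1)} = 0.006541 + (0.006541 − (-0.010042))/3 = 0.012069
T_{2}^{(2)} = 0.012069 + (0.012069 − 0.018190)/15 = 0.011661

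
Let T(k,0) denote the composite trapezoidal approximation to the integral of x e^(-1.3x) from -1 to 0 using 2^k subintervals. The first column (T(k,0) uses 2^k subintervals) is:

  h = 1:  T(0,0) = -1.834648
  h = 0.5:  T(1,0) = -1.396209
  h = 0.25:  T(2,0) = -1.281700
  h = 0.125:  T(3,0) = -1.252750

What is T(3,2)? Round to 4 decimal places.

T(2,1) = (4·(-1.281700) − (-1.396209)) / 3 = -1.243530
T(3,1) = (4·(-1.252750) − (-1.281700)) / 3 = -1.243100
T(3,2) = -1.243100 + (-1.243100 − (-1.243530))/15 = -1.243071

-1.2431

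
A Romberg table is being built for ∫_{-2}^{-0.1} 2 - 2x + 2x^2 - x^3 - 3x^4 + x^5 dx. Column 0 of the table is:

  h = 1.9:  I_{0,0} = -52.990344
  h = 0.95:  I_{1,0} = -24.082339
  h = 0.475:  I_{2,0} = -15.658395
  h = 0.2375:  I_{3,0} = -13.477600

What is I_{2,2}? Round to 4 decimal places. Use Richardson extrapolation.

I_{1,1} = -24.082339 + (-24.082339 − (-52.990344))/3 = -14.446337
I_{2,1} = -15.658395 + (-15.658395 − (-24.082339))/3 = -12.850414
I_{2,2} = (16·(-12.850414) − (-14.446337)) / 15 = -12.744019
(Column j=1 coincides with Simpson's rule on the same nodes.)

-12.7440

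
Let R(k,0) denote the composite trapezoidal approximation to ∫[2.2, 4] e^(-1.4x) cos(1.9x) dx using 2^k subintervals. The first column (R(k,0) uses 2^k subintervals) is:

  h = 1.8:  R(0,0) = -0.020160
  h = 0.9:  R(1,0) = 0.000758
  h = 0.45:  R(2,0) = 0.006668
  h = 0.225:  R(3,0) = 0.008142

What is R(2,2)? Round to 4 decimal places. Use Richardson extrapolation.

Richardson extrapolation on the trapezoidal column (denominator 4−1=3):
R(1,1) = (4·0.000758 − (-0.020160)) / 3 = 0.007731
R(2,1) = (4·0.006668 − 0.000758) / 3 = 0.008638
R(2,2) = 0.008638 + (0.008638 − 0.007731)/15 = 0.008698

0.0087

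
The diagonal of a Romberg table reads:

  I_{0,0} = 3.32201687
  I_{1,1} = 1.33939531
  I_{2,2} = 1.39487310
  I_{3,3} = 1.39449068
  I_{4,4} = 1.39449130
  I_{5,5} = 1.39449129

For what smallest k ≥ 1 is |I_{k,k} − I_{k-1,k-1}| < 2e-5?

|I_{1,1} − I_{0,0}| = 1.98262156 ≥ 2e-5
|I_{2,2} − I_{1,1}| = 0.05547779 ≥ 2e-5
|I_{3,3} − I_{2,2}| = 0.00038242 ≥ 2e-5
|I_{4,4} − I_{3,3}| = 0.00000062 < 2e-5

k = 4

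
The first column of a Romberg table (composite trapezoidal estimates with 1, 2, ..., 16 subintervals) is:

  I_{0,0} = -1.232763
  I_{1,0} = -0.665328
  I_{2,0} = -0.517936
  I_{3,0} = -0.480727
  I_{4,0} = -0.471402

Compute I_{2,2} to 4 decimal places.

I_{1,1} = -0.665328 + (-0.665328 − (-1.232763))/3 = -0.476183
I_{2,1} = -0.517936 + (-0.517936 − (-0.665328))/3 = -0.468805
I_{2,2} = -0.468805 + (-0.468805 − (-0.476183))/15 = -0.468313
(Column j=1 coincides with Simpson's rule on the same nodes.)

-0.4683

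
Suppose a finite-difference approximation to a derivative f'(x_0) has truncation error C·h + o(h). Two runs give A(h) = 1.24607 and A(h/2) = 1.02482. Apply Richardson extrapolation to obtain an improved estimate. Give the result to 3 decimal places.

0.804

The leading error scales as h; refining by a factor of 2 reduces it by 2^1 = 2.
Extrapolated value = (2·A(h/2) − A(h)) / (2 − 1)
= (2·1.02482 − 1.24607) / 1
= 0.80357 / 1 = 0.80357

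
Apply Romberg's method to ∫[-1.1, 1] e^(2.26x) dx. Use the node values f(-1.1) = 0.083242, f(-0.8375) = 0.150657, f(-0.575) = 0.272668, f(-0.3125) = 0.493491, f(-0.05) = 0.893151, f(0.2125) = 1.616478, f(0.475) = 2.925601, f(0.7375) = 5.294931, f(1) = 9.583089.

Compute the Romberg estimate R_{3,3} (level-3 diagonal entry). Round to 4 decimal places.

4.2036

R_{0,0} (trapezoid, 1 panel, h=2.1000): 10.149648
R_{1,0} (trapezoid, 2 panels, h=1.0500): 6.012632
R_{2,0} (trapezoid, 4 panels, h=0.5250): 4.685407
R_{3,0} (trapezoid, 8 panels, h=0.2625): 4.326037
R_{1,1} = 6.012632 + (6.012632 − 10.149648)/3 = 4.633627
R_{2,1} = 4.685407 + (4.685407 − 6.012632)/3 = 4.242999
R_{3,1} = 4.326037 + (4.326037 − 4.685407)/3 = 4.206247
R_{2,2} = 4.242999 + (4.242999 − 4.633627)/15 = 4.216957
R_{3,2} = 4.206247 + (4.206247 − 4.242999)/15 = 4.203797
R_{3,3} = 4.203797 + (4.203797 − 4.216957)/63 = 4.203588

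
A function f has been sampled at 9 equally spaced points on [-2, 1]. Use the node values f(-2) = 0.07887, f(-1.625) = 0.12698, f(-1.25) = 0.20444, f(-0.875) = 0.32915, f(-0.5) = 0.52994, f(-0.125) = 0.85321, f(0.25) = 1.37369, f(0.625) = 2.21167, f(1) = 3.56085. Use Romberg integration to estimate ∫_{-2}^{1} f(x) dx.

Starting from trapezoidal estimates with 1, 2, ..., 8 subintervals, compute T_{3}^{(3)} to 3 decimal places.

T_{0}^{(0)} (trapezoid, 1 panel, h=3.0000): 5.45958
T_{1}^{(0)} (trapezoid, 2 panels, h=1.5000): 3.52470
T_{2}^{(0)} (trapezoid, 4 panels, h=0.7500): 2.94595
T_{3}^{(0)} (trapezoid, 8 panels, h=0.3750): 2.79335
T_{1}^{(1)} = 3.52470 + (3.52470 − 5.45958)/3 = 2.87974
T_{2}^{(1)} = 2.94595 + (2.94595 − 3.52470)/3 = 2.75303
T_{3}^{(1)} = 2.79335 + (2.79335 − 2.94595)/3 = 2.74248
T_{2}^{(2)} = 2.75303 + (2.75303 − 2.87974)/15 = 2.74458
T_{3}^{(2)} = 2.74248 + (2.74248 − 2.75303)/15 = 2.74178
T_{3}^{(3)} = 2.74178 + (2.74178 − 2.74458)/63 = 2.74174

2.742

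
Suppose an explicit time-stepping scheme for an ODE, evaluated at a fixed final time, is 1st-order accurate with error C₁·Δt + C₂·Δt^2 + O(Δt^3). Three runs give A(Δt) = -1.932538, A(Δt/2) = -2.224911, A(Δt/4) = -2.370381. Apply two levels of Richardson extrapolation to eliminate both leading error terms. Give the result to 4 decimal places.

First eliminate the Δt term (factor 2^1 = 2):
  B₁ = (2·(-2.224911) − (-1.932538))/1 = -2.517284
  B₂ = (2·(-2.370381) − (-2.224911))/1 = -2.515851
Then eliminate the Δt^2 term (factor 2^2 = 4):
  (4·(-2.515851) − (-2.517284))/3 = -2.515373

-2.5154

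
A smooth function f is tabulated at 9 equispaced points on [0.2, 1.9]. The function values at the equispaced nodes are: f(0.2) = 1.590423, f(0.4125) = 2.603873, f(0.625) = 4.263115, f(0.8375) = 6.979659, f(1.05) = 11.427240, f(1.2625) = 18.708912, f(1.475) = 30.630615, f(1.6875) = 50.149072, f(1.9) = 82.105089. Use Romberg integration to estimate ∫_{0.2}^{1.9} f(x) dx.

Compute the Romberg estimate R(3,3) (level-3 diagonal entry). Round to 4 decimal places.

34.7049

R(0,0) (trapezoid, 1 panel, h=1.7000): 71.141185
R(1,0) (trapezoid, 2 panels, h=0.8500): 45.283747
R(2,0) (trapezoid, 4 panels, h=0.4250): 37.471709
R(3,0) (trapezoid, 8 panels, h=0.2125): 35.404676
R(1,1) = 45.283747 + (45.283747 − 71.141185)/3 = 36.664601
R(2,1) = 37.471709 + (37.471709 − 45.283747)/3 = 34.867696
R(3,1) = 35.404676 + (35.404676 − 37.471709)/3 = 34.715665
R(2,2) = 34.867696 + (34.867696 − 36.664601)/15 = 34.747902
R(3,2) = 34.715665 + (34.715665 − 34.867696)/15 = 34.705530
R(3,3) = 34.705530 + (34.705530 − 34.747902)/63 = 34.704857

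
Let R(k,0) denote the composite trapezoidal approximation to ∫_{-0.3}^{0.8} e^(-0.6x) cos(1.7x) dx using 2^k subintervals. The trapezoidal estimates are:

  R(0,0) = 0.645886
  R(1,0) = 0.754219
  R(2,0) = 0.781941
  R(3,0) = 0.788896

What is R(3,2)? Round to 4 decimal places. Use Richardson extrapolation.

0.7912

Richardson extrapolation on the trapezoidal column (denominator 4−1=3):
R(2,1) = 0.781941 + (0.781941 − 0.754219)/3 = 0.791182
R(3,1) = 0.788896 + (0.788896 − 0.781941)/3 = 0.791214
R(3,2) = 0.791214 + (0.791214 − 0.791182)/15 = 0.791216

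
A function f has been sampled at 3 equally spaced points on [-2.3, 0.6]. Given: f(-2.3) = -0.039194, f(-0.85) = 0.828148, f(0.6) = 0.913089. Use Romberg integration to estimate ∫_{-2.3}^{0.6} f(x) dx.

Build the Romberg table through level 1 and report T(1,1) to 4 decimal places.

T(0,0) (trapezoid, 1 panel, h=2.9000): 1.267148
T(1,0) (trapezoid, 2 panels, h=1.4500): 1.834388
T(1,1) = 1.834388 + (1.834388 − 1.267148)/3 = 2.023468

2.0235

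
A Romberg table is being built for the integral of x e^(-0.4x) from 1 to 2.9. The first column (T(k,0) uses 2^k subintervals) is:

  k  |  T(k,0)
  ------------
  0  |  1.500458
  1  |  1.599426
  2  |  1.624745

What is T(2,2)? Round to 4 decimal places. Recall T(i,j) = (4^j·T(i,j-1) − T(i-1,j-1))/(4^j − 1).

Richardson extrapolation on the trapezoidal column (denominator 4−1=3):
T(1,1) = (4·1.599426 − 1.500458) / 3 = 1.632415
T(2,1) = 1.624745 + (1.624745 − 1.599426)/3 = 1.633185
T(2,2) = (16·1.633185 − 1.632415) / 15 = 1.633236

1.6332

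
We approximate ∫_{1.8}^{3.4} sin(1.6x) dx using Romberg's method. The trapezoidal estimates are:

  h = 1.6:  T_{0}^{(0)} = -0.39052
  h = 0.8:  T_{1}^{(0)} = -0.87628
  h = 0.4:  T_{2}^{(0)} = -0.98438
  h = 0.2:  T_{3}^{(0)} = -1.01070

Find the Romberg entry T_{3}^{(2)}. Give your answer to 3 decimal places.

-1.019

Richardson extrapolation on the trapezoidal column (denominator 4−1=3):
T_{2}^{(1)} = (4·(-0.98438) − (-0.87628)) / 3 = -1.02041
T_{3}^{(1)} = (4·(-1.01070) − (-0.98438)) / 3 = -1.01947
T_{3}^{(2)} = (16·(-1.01947) − (-1.02041)) / 15 = -1.01941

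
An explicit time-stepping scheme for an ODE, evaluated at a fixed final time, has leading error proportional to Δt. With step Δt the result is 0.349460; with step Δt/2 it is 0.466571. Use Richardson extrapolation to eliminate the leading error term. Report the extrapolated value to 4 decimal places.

0.5837

The leading error scales as Δt; refining by a factor of 2 reduces it by 2^1 = 2.
Extrapolated value = (2·A(Δt/2) − A(Δt)) / (2 − 1)
= (2·0.466571 − 0.349460) / 1
= 0.583682 / 1 = 0.583682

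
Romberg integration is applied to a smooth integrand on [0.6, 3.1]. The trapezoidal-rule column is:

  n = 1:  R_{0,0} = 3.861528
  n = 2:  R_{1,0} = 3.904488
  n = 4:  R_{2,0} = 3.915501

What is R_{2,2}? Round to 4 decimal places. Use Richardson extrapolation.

3.9192

Richardson extrapolation on the trapezoidal column (denominator 4−1=3):
R_{1,1} = 3.904488 + (3.904488 − 3.861528)/3 = 3.918808
R_{2,1} = (4·3.915501 − 3.904488) / 3 = 3.919172
R_{2,2} = (16·3.919172 − 3.918808) / 15 = 3.919196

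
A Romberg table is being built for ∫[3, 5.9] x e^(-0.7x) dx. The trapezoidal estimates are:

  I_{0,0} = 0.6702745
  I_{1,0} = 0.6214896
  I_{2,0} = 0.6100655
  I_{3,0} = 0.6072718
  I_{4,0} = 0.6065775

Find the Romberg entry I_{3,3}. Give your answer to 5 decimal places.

I_{1,1} = (4·0.6214896 − 0.6702745) / 3 = 0.6052280
I_{2,1} = 0.6100655 + (0.6100655 − 0.6214896)/3 = 0.6062575
I_{3,1} = (4·0.6072718 − 0.6100655) / 3 = 0.6063406
I_{2,2} = (16·0.6062575 − 0.6052280) / 15 = 0.6063261
I_{3,2} = 0.6063406 + (0.6063406 − 0.6062575)/15 = 0.6063461
I_{3,3} = 0.6063461 + (0.6063461 − 0.6063261)/63 = 0.6063464

0.60635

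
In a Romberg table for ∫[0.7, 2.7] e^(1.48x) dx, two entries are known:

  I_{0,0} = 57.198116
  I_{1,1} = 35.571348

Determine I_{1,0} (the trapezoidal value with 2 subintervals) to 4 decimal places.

From I_{1,1} = (4·I_{1,0} − I_{0,0})/3, solve for I_{1,0}:
4·I_{1,0} = 3·35.571348 + 57.198116 = 163.912160
I_{1,0} = 40.978040

40.9780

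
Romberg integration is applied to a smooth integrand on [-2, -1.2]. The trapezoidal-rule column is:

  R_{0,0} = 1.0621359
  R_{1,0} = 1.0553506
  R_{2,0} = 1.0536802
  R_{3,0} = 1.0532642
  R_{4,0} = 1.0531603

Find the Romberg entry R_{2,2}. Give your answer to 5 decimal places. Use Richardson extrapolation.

Richardson extrapolation on the trapezoidal column (denominator 4−1=3):
R_{1,1} = 1.0553506 + (1.0553506 − 1.0621359)/3 = 1.0530888
R_{2,1} = 1.0536802 + (1.0536802 − 1.0553506)/3 = 1.0531234
R_{2,2} = 1.0531234 + (1.0531234 − 1.0530888)/15 = 1.0531257

1.05313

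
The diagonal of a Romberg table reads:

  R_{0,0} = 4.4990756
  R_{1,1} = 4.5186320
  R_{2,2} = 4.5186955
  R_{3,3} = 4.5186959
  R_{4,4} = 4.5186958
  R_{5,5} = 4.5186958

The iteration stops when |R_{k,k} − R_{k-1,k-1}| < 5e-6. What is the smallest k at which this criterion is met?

k = 3

|R_{1,1} − R_{0,0}| = 0.0195564 ≥ 5e-6
|R_{2,2} − R_{1,1}| = 0.0000635 ≥ 5e-6
|R_{3,3} − R_{2,2}| = 0.0000004 < 5e-6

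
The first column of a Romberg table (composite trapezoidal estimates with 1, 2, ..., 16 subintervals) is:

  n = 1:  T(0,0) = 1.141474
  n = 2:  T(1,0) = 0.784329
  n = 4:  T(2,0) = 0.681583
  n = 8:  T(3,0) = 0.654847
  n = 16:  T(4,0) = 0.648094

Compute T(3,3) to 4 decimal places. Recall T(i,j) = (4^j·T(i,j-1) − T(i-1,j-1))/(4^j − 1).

Richardson extrapolation on the trapezoidal column (denominator 4−1=3):
T(1,1) = 0.784329 + (0.784329 − 1.141474)/3 = 0.665281
T(2,1) = (4·0.681583 − 0.784329) / 3 = 0.647334
T(3,1) = (4·0.654847 − 0.681583) / 3 = 0.645935
T(2,2) = (16·0.647334 − 0.665281) / 15 = 0.646138
T(3,2) = 0.645935 + (0.645935 − 0.647334)/15 = 0.645842
T(3,3) = 0.645842 + (0.645842 − 0.646138)/63 = 0.645837

0.6458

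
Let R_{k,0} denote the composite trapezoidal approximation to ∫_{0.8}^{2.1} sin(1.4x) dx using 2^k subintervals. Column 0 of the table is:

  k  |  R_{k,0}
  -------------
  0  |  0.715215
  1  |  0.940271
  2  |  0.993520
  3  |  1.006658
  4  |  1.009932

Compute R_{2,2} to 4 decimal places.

1.0110

Richardson extrapolation on the trapezoidal column (denominator 4−1=3):
R_{1,1} = (4·0.940271 − 0.715215) / 3 = 1.015290
R_{2,1} = (4·0.993520 − 0.940271) / 3 = 1.011270
R_{2,2} = 1.011270 + (1.011270 − 1.015290)/15 = 1.011002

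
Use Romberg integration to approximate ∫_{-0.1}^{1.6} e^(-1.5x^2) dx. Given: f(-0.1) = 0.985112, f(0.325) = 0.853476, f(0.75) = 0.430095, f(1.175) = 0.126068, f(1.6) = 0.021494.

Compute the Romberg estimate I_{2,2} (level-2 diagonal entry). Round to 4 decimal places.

0.8227

I_{0,0} (trapezoid, 1 panel, h=1.7000): 0.855615
I_{1,0} (trapezoid, 2 panels, h=0.8500): 0.793388
I_{2,0} (trapezoid, 4 panels, h=0.4250): 0.813000
I_{1,1} = 0.793388 + (0.793388 − 0.855615)/3 = 0.772646
I_{2,1} = 0.813000 + (0.813000 − 0.793388)/3 = 0.819537
I_{2,2} = 0.819537 + (0.819537 − 0.772646)/15 = 0.822663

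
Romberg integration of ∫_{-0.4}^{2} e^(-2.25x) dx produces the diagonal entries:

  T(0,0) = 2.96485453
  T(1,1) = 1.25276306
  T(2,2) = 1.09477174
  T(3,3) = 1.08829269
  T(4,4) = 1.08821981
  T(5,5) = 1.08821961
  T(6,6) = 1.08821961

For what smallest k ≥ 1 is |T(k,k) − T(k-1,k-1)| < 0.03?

k = 3

|T(1,1) − T(0,0)| = 1.71209147 ≥ 0.03
|T(2,2) − T(1,1)| = 0.15799132 ≥ 0.03
|T(3,3) − T(2,2)| = 0.00647905 < 0.03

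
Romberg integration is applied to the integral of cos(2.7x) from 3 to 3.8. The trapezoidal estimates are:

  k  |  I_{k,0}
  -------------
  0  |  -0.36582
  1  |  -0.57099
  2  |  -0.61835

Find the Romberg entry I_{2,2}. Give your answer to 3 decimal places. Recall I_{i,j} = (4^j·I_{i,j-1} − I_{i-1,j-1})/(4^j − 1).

Richardson extrapolation on the trapezoidal column (denominator 4−1=3):
I_{1,1} = (4·(-0.57099) − (-0.36582)) / 3 = -0.63938
I_{2,1} = (4·(-0.61835) − (-0.57099)) / 3 = -0.63414
I_{2,2} = -0.63414 + (-0.63414 − (-0.63938))/15 = -0.63379

-0.634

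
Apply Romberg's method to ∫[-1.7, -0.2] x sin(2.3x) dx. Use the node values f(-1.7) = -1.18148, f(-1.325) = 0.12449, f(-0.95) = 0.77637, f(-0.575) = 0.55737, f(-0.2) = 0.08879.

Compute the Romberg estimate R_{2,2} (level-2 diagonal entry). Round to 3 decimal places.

R_{0,0} (trapezoid, 1 panel, h=1.5000): -0.81952
R_{1,0} (trapezoid, 2 panels, h=0.7500): 0.17252
R_{2,0} (trapezoid, 4 panels, h=0.3750): 0.34196
R_{1,1} = 0.17252 + (0.17252 − (-0.81952))/3 = 0.50320
R_{2,1} = 0.34196 + (0.34196 − 0.17252)/3 = 0.39844
R_{2,2} = 0.39844 + (0.39844 − 0.50320)/15 = 0.39146

0.391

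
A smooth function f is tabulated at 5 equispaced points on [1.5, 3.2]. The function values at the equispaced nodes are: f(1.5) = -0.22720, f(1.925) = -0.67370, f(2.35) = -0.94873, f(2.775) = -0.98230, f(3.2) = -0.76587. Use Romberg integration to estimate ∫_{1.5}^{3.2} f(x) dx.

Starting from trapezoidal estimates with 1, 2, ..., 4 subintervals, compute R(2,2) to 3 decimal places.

-1.347

R(0,0) (trapezoid, 1 panel, h=1.7000): -0.84411
R(1,0) (trapezoid, 2 panels, h=0.8500): -1.22848
R(2,0) (trapezoid, 4 panels, h=0.4250): -1.31804
R(1,1) = -1.22848 + (-1.22848 − (-0.84411))/3 = -1.35660
R(2,1) = -1.31804 + (-1.31804 − (-1.22848))/3 = -1.34789
R(2,2) = -1.34789 + (-1.34789 − (-1.35660))/15 = -1.34731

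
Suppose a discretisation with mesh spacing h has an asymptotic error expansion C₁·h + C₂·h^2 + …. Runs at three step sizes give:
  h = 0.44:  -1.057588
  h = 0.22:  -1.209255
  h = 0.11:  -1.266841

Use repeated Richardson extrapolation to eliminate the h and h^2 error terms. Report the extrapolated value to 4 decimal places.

First eliminate the h term (factor 2^1 = 2):
  B₁ = (2·(-1.209255) − (-1.057588))/1 = -1.360922
  B₂ = (2·(-1.266841) − (-1.209255))/1 = -1.324427
Then eliminate the h^2 term (factor 2^2 = 4):
  (4·(-1.324427) − (-1.360922))/3 = -1.312262

-1.3123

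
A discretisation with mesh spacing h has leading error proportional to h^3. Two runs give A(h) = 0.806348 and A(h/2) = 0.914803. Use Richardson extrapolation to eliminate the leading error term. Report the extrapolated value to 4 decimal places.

0.9303

The leading error scales as h^3; refining by a factor of 2 reduces it by 2^3 = 8.
Extrapolated value = (8·A(h/2) − A(h)) / (8 − 1)
= (8·0.914803 − 0.806348) / 7
= 6.512076 / 7 = 0.930297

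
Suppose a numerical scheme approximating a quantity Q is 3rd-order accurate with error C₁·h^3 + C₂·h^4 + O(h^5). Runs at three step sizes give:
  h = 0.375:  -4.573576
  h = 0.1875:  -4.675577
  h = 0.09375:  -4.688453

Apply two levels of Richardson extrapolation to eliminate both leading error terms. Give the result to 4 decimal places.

-4.6903

First eliminate the h^3 term (factor 2^3 = 8):
  B₁ = (8·(-4.675577) − (-4.573576))/7 = -4.690149
  B₂ = (8·(-4.688453) − (-4.675577))/7 = -4.690292
Then eliminate the h^4 term (factor 2^4 = 16):
  (16·(-4.690292) − (-4.690149))/15 = -4.690302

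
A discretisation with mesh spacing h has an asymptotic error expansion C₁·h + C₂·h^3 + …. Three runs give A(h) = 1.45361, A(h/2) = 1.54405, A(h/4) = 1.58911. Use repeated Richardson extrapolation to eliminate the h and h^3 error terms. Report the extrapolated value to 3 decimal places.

1.634

First eliminate the h term (factor 2^1 = 2):
  B₁ = (2·1.54405 − 1.45361)/1 = 1.63449
  B₂ = (2·1.58911 − 1.54405)/1 = 1.63417
Then eliminate the h^3 term (factor 2^3 = 8):
  (8·1.63417 − 1.63449)/7 = 1.63412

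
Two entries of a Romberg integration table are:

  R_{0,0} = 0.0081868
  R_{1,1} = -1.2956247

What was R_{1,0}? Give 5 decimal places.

From R_{1,1} = (4·R_{1,0} − R_{0,0})/3, solve for R_{1,0}:
4·R_{1,0} = 3·(-1.2956247) + 0.0081868 = -3.8786873
R_{1,0} = -0.9696718

-0.96967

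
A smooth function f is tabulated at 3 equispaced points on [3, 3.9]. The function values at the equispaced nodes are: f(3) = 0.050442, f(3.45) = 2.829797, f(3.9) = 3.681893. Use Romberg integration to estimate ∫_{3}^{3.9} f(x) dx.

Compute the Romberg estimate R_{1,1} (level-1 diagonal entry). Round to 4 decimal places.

R_{0,0} (trapezoid, 1 panel, h=0.9000): 1.679551
R_{1,0} (trapezoid, 2 panels, h=0.4500): 2.113184
R_{1,1} = 2.113184 + (2.113184 − 1.679551)/3 = 2.257728

2.2577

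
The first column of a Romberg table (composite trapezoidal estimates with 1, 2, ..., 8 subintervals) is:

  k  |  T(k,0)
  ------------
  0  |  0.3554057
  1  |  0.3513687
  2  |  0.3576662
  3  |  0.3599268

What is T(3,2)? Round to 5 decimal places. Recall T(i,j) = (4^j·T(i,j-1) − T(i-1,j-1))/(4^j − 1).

Richardson extrapolation on the trapezoidal column (denominator 4−1=3):
T(2,1) = 0.3576662 + (0.3576662 − 0.3513687)/3 = 0.3597654
T(3,1) = (4·0.3599268 − 0.3576662) / 3 = 0.3606803
T(3,2) = (16·0.3606803 − 0.3597654) / 15 = 0.3607413

0.36074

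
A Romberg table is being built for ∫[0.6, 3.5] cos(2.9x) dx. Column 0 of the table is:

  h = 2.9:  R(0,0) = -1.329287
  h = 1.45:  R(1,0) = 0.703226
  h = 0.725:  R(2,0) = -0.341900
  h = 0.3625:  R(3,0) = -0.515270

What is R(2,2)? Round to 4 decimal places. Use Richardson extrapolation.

R(1,1) = 0.703226 + (0.703226 − (-1.329287))/3 = 1.380730
R(2,1) = (4·(-0.341900) − 0.703226) / 3 = -0.690275
R(2,2) = (16·(-0.690275) − 1.380730) / 15 = -0.828342

-0.8283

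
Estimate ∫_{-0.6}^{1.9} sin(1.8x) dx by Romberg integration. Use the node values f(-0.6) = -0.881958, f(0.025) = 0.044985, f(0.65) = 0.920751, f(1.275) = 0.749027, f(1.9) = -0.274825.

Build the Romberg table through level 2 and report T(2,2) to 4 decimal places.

0.7878

T(0,0) (trapezoid, 1 panel, h=2.5000): -1.445979
T(1,0) (trapezoid, 2 panels, h=1.2500): 0.427949
T(2,0) (trapezoid, 4 panels, h=0.6250): 0.710232
T(1,1) = 0.427949 + (0.427949 − (-1.445979))/3 = 1.052592
T(2,1) = 0.710232 + (0.710232 − 0.427949)/3 = 0.804326
T(2,2) = 0.804326 + (0.804326 − 1.052592)/15 = 0.787775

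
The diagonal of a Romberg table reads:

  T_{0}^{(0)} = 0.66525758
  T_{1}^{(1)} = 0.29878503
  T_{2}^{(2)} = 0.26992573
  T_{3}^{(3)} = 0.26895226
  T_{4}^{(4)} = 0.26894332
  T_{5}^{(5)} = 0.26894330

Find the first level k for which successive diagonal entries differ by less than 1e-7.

k = 5

|T_{1}^{(1)} − T_{0}^{(0)}| = 0.36647255 ≥ 1e-7
|T_{2}^{(2)} − T_{1}^{(1)}| = 0.02885930 ≥ 1e-7
|T_{3}^{(3)} − T_{2}^{(2)}| = 0.00097347 ≥ 1e-7
|T_{4}^{(4)} − T_{3}^{(3)}| = 0.00000894 ≥ 1e-7
|T_{5}^{(5)} − T_{4}^{(4)}| = 0.00000002 < 1e-7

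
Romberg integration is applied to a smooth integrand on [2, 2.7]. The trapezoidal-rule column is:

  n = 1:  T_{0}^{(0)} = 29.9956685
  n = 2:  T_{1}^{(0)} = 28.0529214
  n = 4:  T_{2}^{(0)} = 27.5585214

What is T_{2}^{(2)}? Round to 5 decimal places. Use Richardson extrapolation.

27.39295

Richardson extrapolation on the trapezoidal column (denominator 4−1=3):
T_{1}^{(1)} = (4·28.0529214 − 29.9956685) / 3 = 27.4053390
T_{2}^{(1)} = 27.5585214 + (27.5585214 − 28.0529214)/3 = 27.3937214
T_{2}^{(2)} = (16·27.3937214 − 27.4053390) / 15 = 27.3929469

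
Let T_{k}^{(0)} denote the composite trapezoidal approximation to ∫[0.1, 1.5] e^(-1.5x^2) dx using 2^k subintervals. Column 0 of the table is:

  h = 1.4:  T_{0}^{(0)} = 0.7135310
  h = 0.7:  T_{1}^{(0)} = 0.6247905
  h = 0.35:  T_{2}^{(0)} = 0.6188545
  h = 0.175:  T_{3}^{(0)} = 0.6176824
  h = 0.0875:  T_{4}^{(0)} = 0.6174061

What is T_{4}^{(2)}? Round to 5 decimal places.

Richardson extrapolation on the trapezoidal column (denominator 4−1=3):
T_{3}^{(1)} = (4·0.6176824 − 0.6188545) / 3 = 0.6172917
T_{4}^{(1)} = 0.6174061 + (0.6174061 − 0.6176824)/3 = 0.6173140
T_{4}^{(2)} = 0.6173140 + (0.6173140 − 0.6172917)/15 = 0.6173155

0.61732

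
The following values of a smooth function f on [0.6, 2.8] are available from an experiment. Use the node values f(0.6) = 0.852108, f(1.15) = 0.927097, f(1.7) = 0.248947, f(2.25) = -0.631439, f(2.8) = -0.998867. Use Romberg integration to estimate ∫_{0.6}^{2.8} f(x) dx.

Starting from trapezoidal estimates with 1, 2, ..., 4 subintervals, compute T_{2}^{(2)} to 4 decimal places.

T_{0}^{(0)} (trapezoid, 1 panel, h=2.2000): -0.161435
T_{1}^{(0)} (trapezoid, 2 panels, h=1.1000): 0.193124
T_{2}^{(0)} (trapezoid, 4 panels, h=0.5500): 0.259174
T_{1}^{(1)} = 0.193124 + (0.193124 − (-0.161435))/3 = 0.311310
T_{2}^{(1)} = 0.259174 + (0.259174 − 0.193124)/3 = 0.281191
T_{2}^{(2)} = 0.281191 + (0.281191 − 0.311310)/15 = 0.279183

0.2792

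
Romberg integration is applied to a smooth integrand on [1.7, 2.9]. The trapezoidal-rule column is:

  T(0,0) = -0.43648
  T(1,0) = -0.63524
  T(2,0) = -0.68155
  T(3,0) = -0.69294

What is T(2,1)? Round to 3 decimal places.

T(2,1) = (4·(-0.68155) − (-0.63524)) / 3 = -0.69699

-0.697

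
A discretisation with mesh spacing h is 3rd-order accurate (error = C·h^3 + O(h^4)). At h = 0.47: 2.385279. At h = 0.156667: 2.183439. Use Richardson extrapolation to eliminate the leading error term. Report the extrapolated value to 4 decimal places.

2.1757

Extrapolated value = (27·A(h/3) − A(h)) / (27 − 1)
= (27·2.183439 − 2.385279) / 26
= 56.567574 / 26 = 2.175676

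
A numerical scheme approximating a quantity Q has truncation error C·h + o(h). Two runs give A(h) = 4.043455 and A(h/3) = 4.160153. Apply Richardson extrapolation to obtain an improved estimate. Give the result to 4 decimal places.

4.2185

The leading error scales as h; refining by a factor of 3 reduces it by 3^1 = 3.
Extrapolated value = (3·A(h/3) − A(h)) / (3 − 1)
= (3·4.160153 − 4.043455) / 2
= 8.437004 / 2 = 4.218502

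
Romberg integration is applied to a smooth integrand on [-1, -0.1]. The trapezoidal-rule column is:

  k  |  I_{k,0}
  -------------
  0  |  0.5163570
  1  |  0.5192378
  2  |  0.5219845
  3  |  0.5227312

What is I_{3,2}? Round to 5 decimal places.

0.52299

Richardson extrapolation on the trapezoidal column (denominator 4−1=3):
I_{2,1} = (4·0.5219845 − 0.5192378) / 3 = 0.5229001
I_{3,1} = 0.5227312 + (0.5227312 − 0.5219845)/3 = 0.5229801
I_{3,2} = (16·0.5229801 − 0.5229001) / 15 = 0.5229854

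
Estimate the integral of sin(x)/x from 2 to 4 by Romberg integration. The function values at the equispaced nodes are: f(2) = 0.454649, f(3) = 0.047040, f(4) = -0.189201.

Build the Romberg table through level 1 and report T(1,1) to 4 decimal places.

T(0,0) (trapezoid, 1 panel, h=2.0000): 0.265448
T(1,0) (trapezoid, 2 panels, h=1.0000): 0.179764
T(1,1) = 0.179764 + (0.179764 − 0.265448)/3 = 0.151203

0.1512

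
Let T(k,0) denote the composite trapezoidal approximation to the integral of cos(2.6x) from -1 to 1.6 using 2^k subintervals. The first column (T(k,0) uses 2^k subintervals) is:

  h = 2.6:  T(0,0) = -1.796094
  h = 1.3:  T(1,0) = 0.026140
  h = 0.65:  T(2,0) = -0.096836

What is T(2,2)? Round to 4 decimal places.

-0.1893

T(1,1) = (4·0.026140 − (-1.796094)) / 3 = 0.633551
T(2,1) = -0.096836 + (-0.096836 − 0.026140)/3 = -0.137828
T(2,2) = -0.137828 + (-0.137828 − 0.633551)/15 = -0.189253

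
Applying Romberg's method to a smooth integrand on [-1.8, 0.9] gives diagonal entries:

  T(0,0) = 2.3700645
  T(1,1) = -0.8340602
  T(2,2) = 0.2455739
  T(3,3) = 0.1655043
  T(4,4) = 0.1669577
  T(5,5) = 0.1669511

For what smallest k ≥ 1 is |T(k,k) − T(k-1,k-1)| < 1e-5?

k = 5

|T(1,1) − T(0,0)| = 3.2041247 ≥ 1e-5
|T(2,2) − T(1,1)| = 1.0796341 ≥ 1e-5
|T(3,3) − T(2,2)| = 0.0800696 ≥ 1e-5
|T(4,4) − T(3,3)| = 0.0014534 ≥ 1e-5
|T(5,5) − T(4,4)| = 0.0000066 < 1e-5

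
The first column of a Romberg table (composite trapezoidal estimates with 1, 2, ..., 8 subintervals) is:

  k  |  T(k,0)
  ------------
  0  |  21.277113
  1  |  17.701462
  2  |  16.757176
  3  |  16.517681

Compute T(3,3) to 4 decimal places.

16.4375

Richardson extrapolation on the trapezoidal column (denominator 4−1=3):
T(1,1) = (4·17.701462 − 21.277113) / 3 = 16.509578
T(2,1) = 16.757176 + (16.757176 − 17.701462)/3 = 16.442414
T(3,1) = (4·16.517681 − 16.757176) / 3 = 16.437849
T(2,2) = 16.442414 + (16.442414 − 16.509578)/15 = 16.437936
T(3,2) = 16.437849 + (16.437849 − 16.442414)/15 = 16.437545
T(3,3) = 16.437545 + (16.437545 − 16.437936)/63 = 16.437539
(Column j=1 coincides with Simpson's rule on the same nodes.)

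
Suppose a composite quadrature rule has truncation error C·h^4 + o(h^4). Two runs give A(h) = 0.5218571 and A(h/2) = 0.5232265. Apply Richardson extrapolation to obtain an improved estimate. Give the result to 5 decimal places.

Extrapolated value = (16·A(h/2) − A(h)) / (16 − 1)
= (16·0.5232265 − 0.5218571) / 15
= 7.8497669 / 15 = 0.5233178

0.52332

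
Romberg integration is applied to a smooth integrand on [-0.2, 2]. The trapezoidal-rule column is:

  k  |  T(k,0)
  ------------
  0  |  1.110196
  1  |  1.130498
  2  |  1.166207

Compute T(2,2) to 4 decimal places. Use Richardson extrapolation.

Richardson extrapolation on the trapezoidal column (denominator 4−1=3):
T(1,1) = (4·1.130498 − 1.110196) / 3 = 1.137265
T(2,1) = (4·1.166207 − 1.130498) / 3 = 1.178110
T(2,2) = 1.178110 + (1.178110 − 1.137265)/15 = 1.180833

1.1808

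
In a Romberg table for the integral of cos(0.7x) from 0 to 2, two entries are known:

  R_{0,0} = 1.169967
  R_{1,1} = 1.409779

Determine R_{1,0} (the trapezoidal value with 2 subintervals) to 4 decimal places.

1.3498

From R_{1,1} = (4·R_{1,0} − R_{0,0})/3, solve for R_{1,0}:
4·R_{1,0} = 3·1.409779 + 1.169967 = 5.399304
R_{1,0} = 1.349826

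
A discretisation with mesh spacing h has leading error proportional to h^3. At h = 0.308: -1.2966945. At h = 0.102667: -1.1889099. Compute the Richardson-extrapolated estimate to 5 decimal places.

-1.18476

Extrapolated value = (27·A(h/3) − A(h)) / (27 − 1)
= (27·(-1.1889099) − (-1.2966945)) / 26
= -30.8038728 / 26 = -1.1847643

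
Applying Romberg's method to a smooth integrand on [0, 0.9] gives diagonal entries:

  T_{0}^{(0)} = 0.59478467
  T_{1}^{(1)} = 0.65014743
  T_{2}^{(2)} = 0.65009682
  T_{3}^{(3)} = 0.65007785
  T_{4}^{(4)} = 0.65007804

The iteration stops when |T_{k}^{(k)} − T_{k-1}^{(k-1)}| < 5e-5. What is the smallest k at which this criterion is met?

|T_{1}^{(1)} − T_{0}^{(0)}| = 0.05536276 ≥ 5e-5
|T_{2}^{(2)} − T_{1}^{(1)}| = 0.00005061 ≥ 5e-5
|T_{3}^{(3)} − T_{2}^{(2)}| = 0.00001897 < 5e-5

k = 3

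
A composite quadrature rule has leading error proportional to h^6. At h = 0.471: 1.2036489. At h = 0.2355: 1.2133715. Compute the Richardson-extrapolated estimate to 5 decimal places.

1.21353

The leading error scales as h^6; refining by a factor of 2 reduces it by 2^6 = 64.
Extrapolated value = (64·A(h/2) − A(h)) / (64 − 1)
= (64·1.2133715 − 1.2036489) / 63
= 76.4521271 / 63 = 1.2135258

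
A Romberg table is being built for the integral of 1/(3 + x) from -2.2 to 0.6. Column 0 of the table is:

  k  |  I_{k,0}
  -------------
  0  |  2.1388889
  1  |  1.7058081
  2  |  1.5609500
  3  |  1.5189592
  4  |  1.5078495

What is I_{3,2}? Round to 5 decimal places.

I_{2,1} = (4·1.5609500 − 1.7058081) / 3 = 1.5126640
I_{3,1} = (4·1.5189592 − 1.5609500) / 3 = 1.5049623
I_{3,2} = 1.5049623 + (1.5049623 − 1.5126640)/15 = 1.5044489

1.50445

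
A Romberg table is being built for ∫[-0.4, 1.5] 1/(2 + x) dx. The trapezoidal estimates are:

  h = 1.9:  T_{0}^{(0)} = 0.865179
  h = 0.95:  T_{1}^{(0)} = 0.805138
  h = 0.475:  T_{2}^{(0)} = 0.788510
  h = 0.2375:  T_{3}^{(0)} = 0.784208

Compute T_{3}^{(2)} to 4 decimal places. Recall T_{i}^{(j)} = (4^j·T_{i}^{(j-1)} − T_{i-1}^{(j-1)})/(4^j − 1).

Richardson extrapolation on the trapezoidal column (denominator 4−1=3):
T_{2}^{(1)} = 0.788510 + (0.788510 − 0.805138)/3 = 0.782967
T_{3}^{(1)} = 0.784208 + (0.784208 − 0.788510)/3 = 0.782774
T_{3}^{(2)} = (16·0.782774 − 0.782967) / 15 = 0.782761

0.7828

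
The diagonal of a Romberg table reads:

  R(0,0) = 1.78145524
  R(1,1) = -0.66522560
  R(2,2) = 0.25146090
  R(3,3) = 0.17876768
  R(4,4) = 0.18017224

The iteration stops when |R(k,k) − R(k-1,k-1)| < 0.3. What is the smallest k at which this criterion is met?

k = 3

|R(1,1) − R(0,0)| = 2.44668084 ≥ 0.3
|R(2,2) − R(1,1)| = 0.91668650 ≥ 0.3
|R(3,3) − R(2,2)| = 0.07269322 < 0.3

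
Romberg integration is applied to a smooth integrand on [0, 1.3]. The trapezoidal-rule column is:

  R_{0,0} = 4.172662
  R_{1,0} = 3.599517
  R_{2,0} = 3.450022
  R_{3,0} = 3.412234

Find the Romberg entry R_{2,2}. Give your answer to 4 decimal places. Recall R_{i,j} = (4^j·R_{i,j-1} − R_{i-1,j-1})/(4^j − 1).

3.3996

Richardson extrapolation on the trapezoidal column (denominator 4−1=3):
R_{1,1} = (4·3.599517 − 4.172662) / 3 = 3.408469
R_{2,1} = 3.450022 + (3.450022 − 3.599517)/3 = 3.400190
R_{2,2} = 3.400190 + (3.400190 − 3.408469)/15 = 3.399638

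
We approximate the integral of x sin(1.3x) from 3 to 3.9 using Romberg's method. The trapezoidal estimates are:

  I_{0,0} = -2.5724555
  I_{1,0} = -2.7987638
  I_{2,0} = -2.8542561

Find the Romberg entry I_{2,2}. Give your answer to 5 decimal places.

-2.87266

I_{1,1} = (4·(-2.7987638) − (-2.5724555)) / 3 = -2.8741999
I_{2,1} = -2.8542561 + (-2.8542561 − (-2.7987638))/3 = -2.8727535
I_{2,2} = -2.8727535 + (-2.8727535 − (-2.8741999))/15 = -2.8726571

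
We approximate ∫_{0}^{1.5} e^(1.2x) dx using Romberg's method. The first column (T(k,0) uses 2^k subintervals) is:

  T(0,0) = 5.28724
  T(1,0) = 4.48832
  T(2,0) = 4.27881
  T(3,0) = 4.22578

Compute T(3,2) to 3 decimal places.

4.208

Richardson extrapolation on the trapezoidal column (denominator 4−1=3):
T(2,1) = 4.27881 + (4.27881 − 4.48832)/3 = 4.20897
T(3,1) = (4·4.22578 − 4.27881) / 3 = 4.20810
T(3,2) = 4.20810 + (4.20810 − 4.20897)/15 = 4.20804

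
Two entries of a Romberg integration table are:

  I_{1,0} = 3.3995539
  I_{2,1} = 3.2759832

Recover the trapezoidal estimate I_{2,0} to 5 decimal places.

3.30688

From I_{2,1} = (4·I_{2,0} − I_{1,0})/3, solve for I_{2,0}:
4·I_{2,0} = 3·3.2759832 + 3.3995539 = 13.2275035
I_{2,0} = 3.3068759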